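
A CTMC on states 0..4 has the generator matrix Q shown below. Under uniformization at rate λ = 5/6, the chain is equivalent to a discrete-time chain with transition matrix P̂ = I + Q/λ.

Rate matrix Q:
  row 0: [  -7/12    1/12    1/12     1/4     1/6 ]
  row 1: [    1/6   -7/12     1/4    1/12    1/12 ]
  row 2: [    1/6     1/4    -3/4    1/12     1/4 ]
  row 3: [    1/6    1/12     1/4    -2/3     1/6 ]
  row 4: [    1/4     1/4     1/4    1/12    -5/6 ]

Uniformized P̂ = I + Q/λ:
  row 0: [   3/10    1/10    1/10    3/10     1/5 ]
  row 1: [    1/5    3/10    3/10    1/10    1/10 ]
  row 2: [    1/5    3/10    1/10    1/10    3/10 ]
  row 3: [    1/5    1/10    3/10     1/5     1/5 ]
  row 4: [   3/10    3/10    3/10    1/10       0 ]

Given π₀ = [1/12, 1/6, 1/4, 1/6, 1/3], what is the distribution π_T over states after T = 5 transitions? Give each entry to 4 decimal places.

t=0: π = [0.0833, 0.1667, 0.2500, 0.1667, 0.3333]
t=1: π = [0.2417, 0.2500, 0.2333, 0.1333, 0.1417]
t=2: π = [0.2383, 0.2250, 0.2050, 0.1617, 0.1700]
t=3: π = [0.2408, 0.2200, 0.2113, 0.1638, 0.1640]
t=4: π = [0.2405, 0.2191, 0.2096, 0.1646, 0.1663]
t=5: π = [0.2407, 0.2190, 0.2100, 0.1646, 0.1658]

π = [0.2407, 0.2190, 0.2100, 0.1646, 0.1658]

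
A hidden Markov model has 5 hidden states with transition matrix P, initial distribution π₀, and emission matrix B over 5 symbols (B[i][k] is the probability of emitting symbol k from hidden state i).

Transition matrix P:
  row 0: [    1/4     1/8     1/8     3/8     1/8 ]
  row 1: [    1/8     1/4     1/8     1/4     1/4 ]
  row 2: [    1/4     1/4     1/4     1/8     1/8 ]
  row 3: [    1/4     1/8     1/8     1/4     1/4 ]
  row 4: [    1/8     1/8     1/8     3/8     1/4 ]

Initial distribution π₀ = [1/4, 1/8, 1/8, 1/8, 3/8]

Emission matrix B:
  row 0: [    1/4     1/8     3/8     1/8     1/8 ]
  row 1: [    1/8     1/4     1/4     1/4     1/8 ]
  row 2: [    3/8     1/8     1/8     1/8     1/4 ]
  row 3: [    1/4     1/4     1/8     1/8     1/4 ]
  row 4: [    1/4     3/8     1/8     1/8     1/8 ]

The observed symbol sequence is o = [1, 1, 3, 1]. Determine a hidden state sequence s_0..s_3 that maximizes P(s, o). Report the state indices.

t=0: δ = [3.125e-02, 3.125e-02, 1.562e-02, 3.125e-02, 1.406e-01]  (obs o_0=1)
t=1: δ = [2.197e-03, 4.395e-03, 2.197e-03, 1.318e-02, 1.318e-02]  ψ = [4, 4, 4, 4, 4]  (obs o_1=1)
t=2: δ = [4.120e-04, 4.120e-04, 2.060e-04, 6.180e-04, 4.120e-04]  ψ = [3, 3, 3, 4, 3]  (obs o_2=3)
t=3: δ = [1.931e-05, 2.575e-05, 9.656e-06, 3.862e-05, 5.794e-05]  ψ = [3, 1, 3, 0, 3]  (obs o_3=1)
backtrack: best end state = 4; path = [4, 4, 3, 4]

path = [4, 4, 3, 4]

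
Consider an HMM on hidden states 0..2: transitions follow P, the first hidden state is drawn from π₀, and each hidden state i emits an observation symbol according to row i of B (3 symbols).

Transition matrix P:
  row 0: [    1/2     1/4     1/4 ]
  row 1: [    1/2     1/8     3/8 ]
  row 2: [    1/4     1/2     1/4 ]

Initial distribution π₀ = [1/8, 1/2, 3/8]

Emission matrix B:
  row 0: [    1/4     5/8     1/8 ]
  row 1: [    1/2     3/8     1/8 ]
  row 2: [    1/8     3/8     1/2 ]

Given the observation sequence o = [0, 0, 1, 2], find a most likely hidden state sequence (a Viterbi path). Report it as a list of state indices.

path = [1, 0, 0, 2]

t=0: δ = [3.125e-02, 2.500e-01, 4.688e-02]  (obs o_0=0)
t=1: δ = [3.125e-02, 1.562e-02, 1.172e-02]  ψ = [1, 1, 1]  (obs o_1=0)
t=2: δ = [9.766e-03, 2.930e-03, 2.930e-03]  ψ = [0, 0, 0]  (obs o_2=1)
t=3: δ = [6.104e-04, 3.052e-04, 1.221e-03]  ψ = [0, 0, 0]  (obs o_3=2)
backtrack: best end state = 2; path = [1, 0, 0, 2]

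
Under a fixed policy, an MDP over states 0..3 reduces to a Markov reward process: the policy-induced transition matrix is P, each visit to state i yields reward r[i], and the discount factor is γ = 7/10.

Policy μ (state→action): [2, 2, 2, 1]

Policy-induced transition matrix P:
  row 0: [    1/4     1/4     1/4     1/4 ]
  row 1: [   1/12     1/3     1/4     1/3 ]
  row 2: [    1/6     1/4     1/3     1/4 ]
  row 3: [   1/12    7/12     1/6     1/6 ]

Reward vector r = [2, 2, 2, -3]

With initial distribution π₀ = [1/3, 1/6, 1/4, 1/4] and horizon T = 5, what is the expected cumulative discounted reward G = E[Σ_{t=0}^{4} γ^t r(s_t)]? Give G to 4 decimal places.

G = 2.0576

t=0: π = [0.3333, 0.1667, 0.2500, 0.2500], E[r] = 0.7500, γ^t·E[r] = 0.750000, running G = 0.750000
t=1: π = [0.1597, 0.3472, 0.2500, 0.2431], E[r] = 0.7847, γ^t·E[r] = 0.549306, running G = 1.299306
t=2: π = [0.1308, 0.3600, 0.2506, 0.2587], E[r] = 0.7066, γ^t·E[r] = 0.346233, running G = 1.645538
t=3: π = [0.1260, 0.3662, 0.2493, 0.2584], E[r] = 0.7078, γ^t·E[r] = 0.242776, running G = 1.888315
t=4: π = [0.1251, 0.3667, 0.2492, 0.2590], E[r] = 0.7051, γ^t·E[r] = 0.169292, running G = 2.057607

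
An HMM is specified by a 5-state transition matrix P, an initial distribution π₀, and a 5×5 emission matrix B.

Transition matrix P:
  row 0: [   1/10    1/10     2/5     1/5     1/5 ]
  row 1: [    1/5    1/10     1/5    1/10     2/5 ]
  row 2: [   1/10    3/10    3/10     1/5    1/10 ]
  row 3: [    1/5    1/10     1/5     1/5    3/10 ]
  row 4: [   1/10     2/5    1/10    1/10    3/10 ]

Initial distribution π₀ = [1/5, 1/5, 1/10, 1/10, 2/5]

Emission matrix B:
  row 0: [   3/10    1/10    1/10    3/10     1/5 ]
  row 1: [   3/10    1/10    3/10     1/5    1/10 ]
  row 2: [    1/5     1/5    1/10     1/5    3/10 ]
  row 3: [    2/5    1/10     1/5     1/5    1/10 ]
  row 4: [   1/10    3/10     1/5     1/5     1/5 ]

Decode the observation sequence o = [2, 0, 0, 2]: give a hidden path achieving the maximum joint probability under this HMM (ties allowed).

path = [4, 1, 4, 1]

t=0: δ = [2.000e-02, 6.000e-02, 1.000e-02, 2.000e-02, 8.000e-02]  (obs o_0=2)
t=1: δ = [3.600e-03, 9.600e-03, 2.400e-03, 3.200e-03, 2.400e-03]  ψ = [1, 4, 1, 4, 1]  (obs o_1=0)
t=2: δ = [5.760e-04, 2.880e-04, 3.840e-04, 3.840e-04, 3.840e-04]  ψ = [1, 1, 1, 1, 1]  (obs o_2=0)
t=3: δ = [7.680e-06, 4.608e-05, 2.304e-05, 2.304e-05, 2.304e-05]  ψ = [3, 4, 0, 0, 0]  (obs o_3=2)
backtrack: best end state = 1; path = [4, 1, 4, 1]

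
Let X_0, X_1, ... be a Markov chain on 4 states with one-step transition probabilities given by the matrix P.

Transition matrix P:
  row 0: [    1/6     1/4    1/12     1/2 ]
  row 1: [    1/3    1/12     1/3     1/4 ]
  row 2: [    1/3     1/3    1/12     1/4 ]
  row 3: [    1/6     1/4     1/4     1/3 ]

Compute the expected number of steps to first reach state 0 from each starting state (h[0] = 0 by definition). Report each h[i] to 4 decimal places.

First-step conditioning: h[0] = 0; for i ≠ 0, h[i] = 1 + Σ_k P[i][k]·h[k].
  h[1] = 1 + 1/12·h[1] + 1/3·h[2] + 1/4·h[3]
  h[2] = 1 + 1/3·h[1] + 1/12·h[2] + 1/4·h[3]
  h[3] = 1 + 1/4·h[1] + 1/4·h[2] + 1/3·h[3]
Solving the 3×3 linear system over states ≠ 0 gives exactly h = [0, 66/19, 66/19, 78/19] (h[0] = 0 is the target).

h = [0.0000, 3.4737, 3.4737, 4.1053]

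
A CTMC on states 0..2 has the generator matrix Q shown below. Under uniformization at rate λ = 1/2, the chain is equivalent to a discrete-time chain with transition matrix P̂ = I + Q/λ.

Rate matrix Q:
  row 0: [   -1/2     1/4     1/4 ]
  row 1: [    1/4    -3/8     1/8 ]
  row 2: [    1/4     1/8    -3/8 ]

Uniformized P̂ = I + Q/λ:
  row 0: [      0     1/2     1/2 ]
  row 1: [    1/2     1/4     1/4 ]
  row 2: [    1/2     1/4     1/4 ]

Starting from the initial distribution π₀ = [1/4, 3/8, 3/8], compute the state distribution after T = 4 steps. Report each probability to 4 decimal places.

π = [0.3281, 0.3359, 0.3359]

t=0: π = [0.2500, 0.3750, 0.3750]
t=1: π = [0.3750, 0.3125, 0.3125]
t=2: π = [0.3125, 0.3438, 0.3438]
t=3: π = [0.3438, 0.3281, 0.3281]
t=4: π = [0.3281, 0.3359, 0.3359]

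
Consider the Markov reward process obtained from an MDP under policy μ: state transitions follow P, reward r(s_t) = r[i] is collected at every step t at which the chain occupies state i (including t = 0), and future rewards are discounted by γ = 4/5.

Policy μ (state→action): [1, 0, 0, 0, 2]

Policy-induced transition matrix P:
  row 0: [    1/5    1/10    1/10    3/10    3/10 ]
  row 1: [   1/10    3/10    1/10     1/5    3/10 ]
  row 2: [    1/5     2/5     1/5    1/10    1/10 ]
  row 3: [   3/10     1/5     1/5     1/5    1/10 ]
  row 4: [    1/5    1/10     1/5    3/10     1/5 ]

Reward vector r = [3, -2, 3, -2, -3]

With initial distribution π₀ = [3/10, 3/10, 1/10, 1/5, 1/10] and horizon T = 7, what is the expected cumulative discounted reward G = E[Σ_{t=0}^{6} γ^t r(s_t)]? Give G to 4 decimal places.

t=0: π = [0.3000, 0.3000, 0.1000, 0.2000, 0.1000], E[r] = -0.1000, γ^t·E[r] = -0.100000, running G = -0.100000
t=1: π = [0.1900, 0.2100, 0.1400, 0.2300, 0.2300], E[r] = -0.5800, γ^t·E[r] = -0.464000, running G = -0.564000
t=2: π = [0.2020, 0.2070, 0.1600, 0.2280, 0.2030], E[r] = -0.3930, γ^t·E[r] = -0.251520, running G = -0.815520
t=3: π = [0.2021, 0.2122, 0.1591, 0.2245, 0.2021], E[r] = -0.3961, γ^t·E[r] = -0.202803, running G = -1.018323
t=4: π = [0.2012, 0.2126, 0.1586, 0.2245, 0.2031], E[r] = -0.4041, γ^t·E[r] = -0.165507, running G = -1.183830
t=5: π = [0.2012, 0.2125, 0.1586, 0.2246, 0.2031], E[r] = -0.4041, γ^t·E[r] = -0.132401, running G = -1.316232
t=6: π = [0.2012, 0.2126, 0.1586, 0.2246, 0.2031], E[r] = -0.4039, γ^t·E[r] = -0.105882, running G = -1.422114

G = -1.4221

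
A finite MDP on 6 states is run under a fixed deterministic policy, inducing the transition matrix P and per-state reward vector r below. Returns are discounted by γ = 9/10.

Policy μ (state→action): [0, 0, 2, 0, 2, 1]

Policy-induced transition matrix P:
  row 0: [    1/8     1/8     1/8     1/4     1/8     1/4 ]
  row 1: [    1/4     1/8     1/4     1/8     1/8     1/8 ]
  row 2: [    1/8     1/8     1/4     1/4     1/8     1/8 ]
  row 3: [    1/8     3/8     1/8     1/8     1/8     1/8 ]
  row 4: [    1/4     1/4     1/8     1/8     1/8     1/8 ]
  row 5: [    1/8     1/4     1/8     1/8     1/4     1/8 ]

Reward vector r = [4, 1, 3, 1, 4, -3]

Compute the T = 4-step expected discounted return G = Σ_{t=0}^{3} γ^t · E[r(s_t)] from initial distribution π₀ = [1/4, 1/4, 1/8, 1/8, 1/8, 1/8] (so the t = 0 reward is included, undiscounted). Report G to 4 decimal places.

t=0: π = [0.2500, 0.2500, 0.1250, 0.1250, 0.1250, 0.1250], E[r] = 1.8750, γ^t·E[r] = 1.875000, running G = 1.875000
t=1: π = [0.1719, 0.1875, 0.1719, 0.1719, 0.1406, 0.1563], E[r] = 1.6563, γ^t·E[r] = 1.490625, running G = 3.365625
t=2: π = [0.1660, 0.2051, 0.1699, 0.1680, 0.1445, 0.1465], E[r] = 1.6855, γ^t·E[r] = 1.365293, running G = 4.730918
t=3: π = [0.1687, 0.2034, 0.1719, 0.1670, 0.1433, 0.1458], E[r] = 1.6968, γ^t·E[r] = 1.236951, running G = 5.967869

G = 5.9679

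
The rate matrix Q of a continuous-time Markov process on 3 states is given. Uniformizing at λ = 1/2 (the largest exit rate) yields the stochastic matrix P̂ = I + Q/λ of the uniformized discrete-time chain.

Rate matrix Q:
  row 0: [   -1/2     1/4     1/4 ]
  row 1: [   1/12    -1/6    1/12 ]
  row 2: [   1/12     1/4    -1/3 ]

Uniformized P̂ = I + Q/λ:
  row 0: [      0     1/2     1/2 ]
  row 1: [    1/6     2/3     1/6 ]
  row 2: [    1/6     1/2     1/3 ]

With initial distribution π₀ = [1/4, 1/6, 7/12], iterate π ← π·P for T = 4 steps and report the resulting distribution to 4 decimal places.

π = [0.1429, 0.5997, 0.2574]

t=0: π = [0.2500, 0.1667, 0.5833]
t=1: π = [0.1250, 0.5278, 0.3472]
t=2: π = [0.1458, 0.5880, 0.2662]
t=3: π = [0.1424, 0.5980, 0.2596]
t=4: π = [0.1429, 0.5997, 0.2574]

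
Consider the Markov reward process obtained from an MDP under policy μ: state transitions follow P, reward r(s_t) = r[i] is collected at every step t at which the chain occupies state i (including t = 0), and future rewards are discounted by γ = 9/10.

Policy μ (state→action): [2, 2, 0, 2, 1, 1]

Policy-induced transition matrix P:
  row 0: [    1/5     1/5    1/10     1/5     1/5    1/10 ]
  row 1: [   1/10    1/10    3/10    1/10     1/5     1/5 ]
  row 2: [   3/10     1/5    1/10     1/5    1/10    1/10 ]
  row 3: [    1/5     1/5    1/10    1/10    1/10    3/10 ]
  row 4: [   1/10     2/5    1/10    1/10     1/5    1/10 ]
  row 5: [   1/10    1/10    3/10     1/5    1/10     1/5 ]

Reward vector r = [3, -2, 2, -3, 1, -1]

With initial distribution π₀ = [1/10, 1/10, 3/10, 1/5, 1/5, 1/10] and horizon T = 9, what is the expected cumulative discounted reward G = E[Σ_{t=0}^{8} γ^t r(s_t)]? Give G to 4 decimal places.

t=0: π = [0.1000, 0.1000, 0.3000, 0.2000, 0.2000, 0.1000], E[r] = 0.2000, γ^t·E[r] = 0.200000, running G = 0.200000
t=1: π = [0.1900, 0.2200, 0.1400, 0.1500, 0.1400, 0.1600], E[r] = -0.0600, γ^t·E[r] = -0.054000, running G = 0.146000
t=2: π = [0.1620, 0.1900, 0.1760, 0.1490, 0.1550, 0.1680], E[r] = -0.0020, γ^t·E[r] = -0.001620, running G = 0.144380
t=3: π = [0.1663, 0.1952, 0.1716, 0.1506, 0.1507, 0.1656], E[r] = -0.0150, γ^t·E[r] = -0.010935, running G = 0.133445
t=4: π = [0.1660, 0.1941, 0.1722, 0.1504, 0.1512, 0.1662], E[r] = -0.0118, γ^t·E[r] = -0.007742, running G = 0.125703
t=5: π = [0.1661, 0.1942, 0.1721, 0.1504, 0.1511, 0.1661], E[r] = -0.0124, γ^t·E[r] = -0.007326, running G = 0.118377
t=6: π = [0.1661, 0.1942, 0.1721, 0.1504, 0.1511, 0.1661], E[r] = -0.0123, γ^t·E[r] = -0.006549, running G = 0.111829
t=7: π = [0.1661, 0.1942, 0.1721, 0.1504, 0.1511, 0.1661], E[r] = -0.0123, γ^t·E[r] = -0.005900, running G = 0.105929
t=8: π = [0.1661, 0.1942, 0.1721, 0.1504, 0.1511, 0.1661], E[r] = -0.0123, γ^t·E[r] = -0.005309, running G = 0.100620

G = 0.1006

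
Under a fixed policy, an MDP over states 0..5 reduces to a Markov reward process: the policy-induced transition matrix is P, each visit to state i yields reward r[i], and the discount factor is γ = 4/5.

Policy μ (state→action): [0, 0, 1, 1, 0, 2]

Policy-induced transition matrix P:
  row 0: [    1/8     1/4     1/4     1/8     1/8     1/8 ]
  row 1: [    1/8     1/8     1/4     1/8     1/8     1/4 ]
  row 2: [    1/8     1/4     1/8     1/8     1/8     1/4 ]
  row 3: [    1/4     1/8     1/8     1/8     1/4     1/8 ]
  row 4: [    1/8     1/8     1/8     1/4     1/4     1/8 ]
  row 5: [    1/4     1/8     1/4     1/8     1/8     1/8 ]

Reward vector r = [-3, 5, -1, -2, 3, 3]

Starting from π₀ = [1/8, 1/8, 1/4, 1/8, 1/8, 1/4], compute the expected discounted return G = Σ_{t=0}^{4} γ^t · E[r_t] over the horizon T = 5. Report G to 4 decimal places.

G = 2.9277

t=0: π = [0.1250, 0.1250, 0.2500, 0.1250, 0.1250, 0.2500], E[r] = 0.8750, γ^t·E[r] = 0.875000, running G = 0.875000
t=1: π = [0.1719, 0.1719, 0.1875, 0.1406, 0.1563, 0.1719], E[r] = 0.8594, γ^t·E[r] = 0.687500, running G = 1.562500
t=2: π = [0.1641, 0.1699, 0.1895, 0.1445, 0.1621, 0.1699], E[r] = 0.8750, γ^t·E[r] = 0.560000, running G = 2.122500
t=3: π = [0.1643, 0.1692, 0.1880, 0.1453, 0.1633, 0.1699], E[r] = 0.8743, γ^t·E[r] = 0.447625, running G = 2.570125
t=4: π = [0.1644, 0.1690, 0.1879, 0.1454, 0.1636, 0.1696], E[r] = 0.8729, γ^t·E[r] = 0.357538, running G = 2.927663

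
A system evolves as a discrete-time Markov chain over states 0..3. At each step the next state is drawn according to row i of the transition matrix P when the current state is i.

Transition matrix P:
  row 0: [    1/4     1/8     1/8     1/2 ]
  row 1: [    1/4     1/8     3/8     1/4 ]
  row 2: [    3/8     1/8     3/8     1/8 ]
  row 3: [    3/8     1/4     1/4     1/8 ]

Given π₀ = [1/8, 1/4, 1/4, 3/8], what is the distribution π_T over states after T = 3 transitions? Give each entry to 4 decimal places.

t=0: π = [0.1250, 0.2500, 0.2500, 0.3750]
t=1: π = [0.3281, 0.1719, 0.2969, 0.2031]
t=2: π = [0.3125, 0.1504, 0.2676, 0.2695]
t=3: π = [0.3171, 0.1587, 0.2632, 0.2610]

π = [0.3171, 0.1587, 0.2632, 0.2610]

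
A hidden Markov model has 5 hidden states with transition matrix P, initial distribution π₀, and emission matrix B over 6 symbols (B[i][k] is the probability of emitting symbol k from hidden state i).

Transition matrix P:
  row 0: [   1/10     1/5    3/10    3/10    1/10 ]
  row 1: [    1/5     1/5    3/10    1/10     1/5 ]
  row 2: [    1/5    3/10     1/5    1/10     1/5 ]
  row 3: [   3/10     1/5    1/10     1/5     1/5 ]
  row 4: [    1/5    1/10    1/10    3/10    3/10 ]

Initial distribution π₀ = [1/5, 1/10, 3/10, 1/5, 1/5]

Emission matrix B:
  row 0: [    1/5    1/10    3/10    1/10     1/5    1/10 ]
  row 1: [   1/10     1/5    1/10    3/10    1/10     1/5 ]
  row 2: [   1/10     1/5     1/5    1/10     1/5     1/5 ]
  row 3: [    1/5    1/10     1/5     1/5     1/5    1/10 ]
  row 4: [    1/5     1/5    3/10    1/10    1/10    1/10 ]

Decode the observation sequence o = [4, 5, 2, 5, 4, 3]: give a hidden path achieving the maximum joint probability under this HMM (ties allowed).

t=0: δ = [4.000e-02, 1.000e-02, 6.000e-02, 4.000e-02, 2.000e-02]  (obs o_0=4)
t=1: δ = [1.200e-03, 3.600e-03, 2.400e-03, 1.200e-03, 1.200e-03]  ψ = [2, 2, 0, 0, 2]  (obs o_1=5)
t=2: δ = [2.160e-04, 7.200e-05, 2.160e-04, 7.200e-05, 2.160e-04]  ψ = [1, 1, 1, 0, 1]  (obs o_2=2)
t=3: δ = [4.320e-06, 1.296e-05, 1.296e-05, 6.480e-06, 6.480e-06]  ψ = [2, 2, 0, 0, 4]  (obs o_3=5)
t=4: δ = [5.184e-07, 3.888e-07, 7.776e-07, 3.888e-07, 2.592e-07]  ψ = [1, 2, 1, 4, 1]  (obs o_4=4)
t=5: δ = [1.555e-08, 6.998e-08, 1.555e-08, 3.110e-08, 1.555e-08]  ψ = [2, 2, 0, 0, 2]  (obs o_5=3)
backtrack: best end state = 1; path = [2, 1, 2, 1, 2, 1]

path = [2, 1, 2, 1, 2, 1]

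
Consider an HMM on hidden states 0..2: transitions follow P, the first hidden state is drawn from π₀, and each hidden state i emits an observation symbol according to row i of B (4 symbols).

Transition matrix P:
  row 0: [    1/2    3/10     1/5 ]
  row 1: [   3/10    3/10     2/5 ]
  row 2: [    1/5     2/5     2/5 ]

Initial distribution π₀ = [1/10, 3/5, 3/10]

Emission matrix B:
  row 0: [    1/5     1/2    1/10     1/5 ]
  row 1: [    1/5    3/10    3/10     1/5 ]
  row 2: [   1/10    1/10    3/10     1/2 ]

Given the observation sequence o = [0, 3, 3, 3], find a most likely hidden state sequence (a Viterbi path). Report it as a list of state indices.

path = [1, 2, 2, 2]

t=0: δ = [2.000e-02, 1.200e-01, 3.000e-02]  (obs o_0=0)
t=1: δ = [7.200e-03, 7.200e-03, 2.400e-02]  ψ = [1, 1, 1]  (obs o_1=3)
t=2: δ = [9.600e-04, 1.920e-03, 4.800e-03]  ψ = [2, 2, 2]  (obs o_2=3)
t=3: δ = [1.920e-04, 3.840e-04, 9.600e-04]  ψ = [2, 2, 2]  (obs o_3=3)
backtrack: best end state = 2; path = [1, 2, 2, 2]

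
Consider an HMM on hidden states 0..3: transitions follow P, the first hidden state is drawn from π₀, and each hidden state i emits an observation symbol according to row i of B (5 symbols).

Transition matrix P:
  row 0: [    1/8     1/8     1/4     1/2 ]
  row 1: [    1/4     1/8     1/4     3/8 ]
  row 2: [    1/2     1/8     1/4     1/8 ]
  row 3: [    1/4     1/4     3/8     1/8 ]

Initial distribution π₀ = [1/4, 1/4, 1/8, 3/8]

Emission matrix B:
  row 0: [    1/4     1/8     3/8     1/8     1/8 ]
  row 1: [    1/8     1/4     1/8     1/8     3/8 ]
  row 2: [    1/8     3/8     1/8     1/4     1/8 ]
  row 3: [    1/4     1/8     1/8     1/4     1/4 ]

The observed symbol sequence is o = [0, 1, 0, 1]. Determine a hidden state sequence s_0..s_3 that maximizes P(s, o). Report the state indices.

t=0: δ = [6.250e-02, 3.125e-02, 1.562e-02, 9.375e-02]  (obs o_0=0)
t=1: δ = [2.930e-03, 5.859e-03, 1.318e-02, 3.906e-03]  ψ = [3, 3, 3, 0]  (obs o_1=1)
t=2: δ = [1.648e-03, 2.060e-04, 4.120e-04, 5.493e-04]  ψ = [2, 2, 2, 1]  (obs o_2=0)
t=3: δ = [2.575e-05, 5.150e-05, 1.545e-04, 1.030e-04]  ψ = [0, 0, 0, 0]  (obs o_3=1)
backtrack: best end state = 2; path = [3, 2, 0, 2]

path = [3, 2, 0, 2]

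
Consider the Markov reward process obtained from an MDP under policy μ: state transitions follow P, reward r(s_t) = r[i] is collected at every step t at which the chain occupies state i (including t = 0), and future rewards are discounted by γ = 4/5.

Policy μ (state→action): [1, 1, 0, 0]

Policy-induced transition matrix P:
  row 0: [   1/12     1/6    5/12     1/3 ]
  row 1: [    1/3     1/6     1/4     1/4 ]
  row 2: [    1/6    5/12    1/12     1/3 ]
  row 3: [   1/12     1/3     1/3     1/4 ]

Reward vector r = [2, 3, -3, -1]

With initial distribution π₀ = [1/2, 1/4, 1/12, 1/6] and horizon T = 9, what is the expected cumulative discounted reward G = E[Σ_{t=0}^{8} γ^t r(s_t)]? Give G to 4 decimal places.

t=0: π = [0.5000, 0.2500, 0.0833, 0.1667], E[r] = 1.3333, γ^t·E[r] = 1.333333, running G = 1.333333
t=1: π = [0.1528, 0.2153, 0.3333, 0.2986], E[r] = -0.3472, γ^t·E[r] = -0.277778, running G = 1.055556
t=2: π = [0.1649, 0.2998, 0.2448, 0.2905], E[r] = 0.2043, γ^t·E[r] = 0.130741, running G = 1.186296
t=3: π = [0.1787, 0.2763, 0.2609, 0.2841], E[r] = 0.1194, γ^t·E[r] = 0.061111, running G = 1.247407
t=4: π = [0.1741, 0.2792, 0.2600, 0.2866], E[r] = 0.1195, γ^t·E[r] = 0.048940, running G = 1.296347
t=5: π = [0.1748, 0.2794, 0.2596, 0.2862], E[r] = 0.1230, γ^t·E[r] = 0.040304, running G = 1.336651
t=6: π = [0.1748, 0.2793, 0.2597, 0.2862], E[r] = 0.1221, γ^t·E[r] = 0.031998, running G = 1.368649
t=7: π = [0.1748, 0.2793, 0.2597, 0.2862], E[r] = 0.1222, γ^t·E[r] = 0.025618, running G = 1.394267
t=8: π = [0.1748, 0.2793, 0.2597, 0.2862], E[r] = 0.1222, γ^t·E[r] = 0.020497, running G = 1.414765

G = 1.4148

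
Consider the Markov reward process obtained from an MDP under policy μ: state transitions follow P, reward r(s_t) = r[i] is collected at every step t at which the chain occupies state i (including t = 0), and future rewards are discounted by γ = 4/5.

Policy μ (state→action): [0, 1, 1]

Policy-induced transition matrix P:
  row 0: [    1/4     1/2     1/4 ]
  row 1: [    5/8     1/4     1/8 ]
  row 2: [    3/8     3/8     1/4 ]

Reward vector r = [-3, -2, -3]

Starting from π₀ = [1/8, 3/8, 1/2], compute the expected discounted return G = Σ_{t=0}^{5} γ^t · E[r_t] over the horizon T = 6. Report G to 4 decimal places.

t=0: π = [0.1250, 0.3750, 0.5000], E[r] = -2.6250, γ^t·E[r] = -2.625000, running G = -2.625000
t=1: π = [0.4531, 0.3438, 0.2031], E[r] = -2.6563, γ^t·E[r] = -2.125000, running G = -4.750000
t=2: π = [0.4043, 0.3887, 0.2070], E[r] = -2.6113, γ^t·E[r] = -1.671250, running G = -6.421250
t=3: π = [0.4216, 0.3770, 0.2014], E[r] = -2.6230, γ^t·E[r] = -1.343000, running G = -7.764250
t=4: π = [0.4165, 0.3806, 0.2029], E[r] = -2.6194, γ^t·E[r] = -1.072913, running G = -8.837163
t=5: π = [0.4181, 0.3795, 0.2024], E[r] = -2.6205, γ^t·E[r] = -0.858688, running G = -9.695850

G = -9.6959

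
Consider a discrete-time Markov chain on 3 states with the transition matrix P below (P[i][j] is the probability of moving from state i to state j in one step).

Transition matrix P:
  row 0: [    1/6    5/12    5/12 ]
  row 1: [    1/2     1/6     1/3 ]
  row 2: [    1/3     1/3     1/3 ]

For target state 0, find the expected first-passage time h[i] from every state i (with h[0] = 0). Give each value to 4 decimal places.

h = [0.0000, 2.2500, 2.6250]

First-step conditioning: h[0] = 0; for i ≠ 0, h[i] = 1 + Σ_k P[i][k]·h[k].
  h[1] = 1 + 1/6·h[1] + 1/3·h[2]
  h[2] = 1 + 1/3·h[1] + 1/3·h[2]
Solving the 2×2 linear system over states ≠ 0 gives exactly h = [0, 9/4, 21/8] (h[0] = 0 is the target).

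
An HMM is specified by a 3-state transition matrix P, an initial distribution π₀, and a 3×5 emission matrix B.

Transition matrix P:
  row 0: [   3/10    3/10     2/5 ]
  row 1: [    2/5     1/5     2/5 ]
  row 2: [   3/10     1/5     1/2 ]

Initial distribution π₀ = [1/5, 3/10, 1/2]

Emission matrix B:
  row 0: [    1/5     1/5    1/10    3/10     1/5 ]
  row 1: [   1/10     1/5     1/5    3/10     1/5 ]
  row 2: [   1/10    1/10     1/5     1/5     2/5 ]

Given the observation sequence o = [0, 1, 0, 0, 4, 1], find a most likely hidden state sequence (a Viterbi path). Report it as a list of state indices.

path = [0, 1, 0, 0, 2, 0]

t=0: δ = [4.000e-02, 3.000e-02, 5.000e-02]  (obs o_0=0)
t=1: δ = [3.000e-03, 2.400e-03, 2.500e-03]  ψ = [2, 0, 2]  (obs o_1=1)
t=2: δ = [1.920e-04, 9.000e-05, 1.250e-04]  ψ = [1, 0, 2]  (obs o_2=0)
t=3: δ = [1.152e-05, 5.760e-06, 7.680e-06]  ψ = [0, 0, 0]  (obs o_3=0)
t=4: δ = [6.912e-07, 6.912e-07, 1.843e-06]  ψ = [0, 0, 0]  (obs o_4=4)
t=5: δ = [1.106e-07, 7.373e-08, 9.216e-08]  ψ = [2, 2, 2]  (obs o_5=1)
backtrack: best end state = 0; path = [0, 1, 0, 0, 2, 0]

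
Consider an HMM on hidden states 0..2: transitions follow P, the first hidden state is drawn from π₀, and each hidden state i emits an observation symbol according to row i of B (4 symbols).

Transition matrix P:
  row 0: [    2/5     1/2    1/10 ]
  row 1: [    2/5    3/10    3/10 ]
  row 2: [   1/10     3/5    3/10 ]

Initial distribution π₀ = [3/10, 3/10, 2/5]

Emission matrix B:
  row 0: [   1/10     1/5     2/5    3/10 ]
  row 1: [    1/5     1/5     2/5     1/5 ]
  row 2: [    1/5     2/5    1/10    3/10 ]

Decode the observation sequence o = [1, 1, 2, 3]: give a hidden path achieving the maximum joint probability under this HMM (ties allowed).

t=0: δ = [6.000e-02, 6.000e-02, 1.600e-01]  (obs o_0=1)
t=1: δ = [4.800e-03, 1.920e-02, 1.920e-02]  ψ = [0, 2, 2]  (obs o_1=1)
t=2: δ = [3.072e-03, 4.608e-03, 5.760e-04]  ψ = [1, 2, 1]  (obs o_2=2)
t=3: δ = [5.530e-04, 3.072e-04, 4.147e-04]  ψ = [1, 0, 1]  (obs o_3=3)
backtrack: best end state = 0; path = [2, 2, 1, 0]

path = [2, 2, 1, 0]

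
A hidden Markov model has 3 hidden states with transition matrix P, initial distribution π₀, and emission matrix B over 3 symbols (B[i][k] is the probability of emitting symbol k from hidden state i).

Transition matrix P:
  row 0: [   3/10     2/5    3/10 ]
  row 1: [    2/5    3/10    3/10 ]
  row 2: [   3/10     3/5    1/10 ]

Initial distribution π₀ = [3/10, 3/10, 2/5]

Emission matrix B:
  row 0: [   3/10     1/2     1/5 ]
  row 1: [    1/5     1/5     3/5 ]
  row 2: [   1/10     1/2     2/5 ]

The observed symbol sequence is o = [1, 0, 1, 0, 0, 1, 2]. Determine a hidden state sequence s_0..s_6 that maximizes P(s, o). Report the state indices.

path = [2, 1, 2, 1, 0, 2, 1]

t=0: δ = [1.500e-01, 6.000e-02, 2.000e-01]  (obs o_0=1)
t=1: δ = [1.800e-02, 2.400e-02, 4.500e-03]  ψ = [2, 2, 0]  (obs o_1=0)
t=2: δ = [4.800e-03, 1.440e-03, 3.600e-03]  ψ = [1, 0, 1]  (obs o_2=1)
t=3: δ = [4.320e-04, 4.320e-04, 1.440e-04]  ψ = [0, 2, 0]  (obs o_3=0)
t=4: δ = [5.184e-05, 3.456e-05, 1.296e-05]  ψ = [1, 0, 0]  (obs o_4=0)
t=5: δ = [7.776e-06, 4.147e-06, 7.776e-06]  ψ = [0, 0, 0]  (obs o_5=1)
t=6: δ = [4.666e-07, 2.799e-06, 9.331e-07]  ψ = [0, 2, 0]  (obs o_6=2)
backtrack: best end state = 1; path = [2, 1, 2, 1, 0, 2, 1]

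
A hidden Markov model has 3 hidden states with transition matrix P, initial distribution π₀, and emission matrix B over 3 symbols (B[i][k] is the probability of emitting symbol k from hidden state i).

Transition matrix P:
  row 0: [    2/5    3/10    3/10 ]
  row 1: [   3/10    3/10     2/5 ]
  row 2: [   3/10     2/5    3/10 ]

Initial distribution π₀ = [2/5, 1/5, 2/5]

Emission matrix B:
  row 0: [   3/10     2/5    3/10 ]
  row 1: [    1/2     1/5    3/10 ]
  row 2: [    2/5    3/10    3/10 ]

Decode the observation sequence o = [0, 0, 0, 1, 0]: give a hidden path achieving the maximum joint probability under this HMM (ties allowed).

t=0: δ = [1.200e-01, 1.000e-01, 1.600e-01]  (obs o_0=0)
t=1: δ = [1.440e-02, 3.200e-02, 1.920e-02]  ψ = [0, 2, 2]  (obs o_1=0)
t=2: δ = [2.880e-03, 4.800e-03, 5.120e-03]  ψ = [1, 1, 1]  (obs o_2=0)
t=3: δ = [6.144e-04, 4.096e-04, 5.760e-04]  ψ = [2, 2, 1]  (obs o_3=1)
t=4: δ = [7.373e-05, 1.152e-04, 7.373e-05]  ψ = [0, 2, 0]  (obs o_4=0)
backtrack: best end state = 1; path = [2, 1, 1, 2, 1]

path = [2, 1, 1, 2, 1]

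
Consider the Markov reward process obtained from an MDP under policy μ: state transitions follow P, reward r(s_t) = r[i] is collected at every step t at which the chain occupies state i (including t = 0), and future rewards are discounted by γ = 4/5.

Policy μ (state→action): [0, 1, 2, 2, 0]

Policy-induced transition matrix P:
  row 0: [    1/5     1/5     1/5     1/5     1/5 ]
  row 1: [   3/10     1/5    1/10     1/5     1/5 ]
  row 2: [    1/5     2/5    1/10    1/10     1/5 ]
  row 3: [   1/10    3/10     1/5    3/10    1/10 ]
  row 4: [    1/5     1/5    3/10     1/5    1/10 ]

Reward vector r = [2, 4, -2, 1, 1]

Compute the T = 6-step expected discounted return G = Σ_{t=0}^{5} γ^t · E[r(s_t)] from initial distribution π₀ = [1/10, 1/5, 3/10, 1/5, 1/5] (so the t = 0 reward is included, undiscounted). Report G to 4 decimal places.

t=0: π = [0.1000, 0.2000, 0.3000, 0.2000, 0.2000], E[r] = 0.8000, γ^t·E[r] = 0.800000, running G = 0.800000
t=1: π = [0.2000, 0.2800, 0.1700, 0.1900, 0.1600], E[r] = 1.5300, γ^t·E[r] = 1.224000, running G = 2.024000
t=2: π = [0.2090, 0.2530, 0.1710, 0.2020, 0.1650], E[r] = 1.4550, γ^t·E[r] = 0.931200, running G = 2.955200
t=3: π = [0.2051, 0.2544, 0.1741, 0.2031, 0.1633], E[r] = 1.4460, γ^t·E[r] = 0.740352, running G = 3.695552
t=4: π = [0.2051, 0.2551, 0.1735, 0.2029, 0.1634], E[r] = 1.4501, γ^t·E[r] = 0.593953, running G = 4.289505
t=5: π = [0.2052, 0.2550, 0.1735, 0.2029, 0.1634], E[r] = 1.4498, γ^t·E[r] = 0.475056, running G = 4.764561

G = 4.7646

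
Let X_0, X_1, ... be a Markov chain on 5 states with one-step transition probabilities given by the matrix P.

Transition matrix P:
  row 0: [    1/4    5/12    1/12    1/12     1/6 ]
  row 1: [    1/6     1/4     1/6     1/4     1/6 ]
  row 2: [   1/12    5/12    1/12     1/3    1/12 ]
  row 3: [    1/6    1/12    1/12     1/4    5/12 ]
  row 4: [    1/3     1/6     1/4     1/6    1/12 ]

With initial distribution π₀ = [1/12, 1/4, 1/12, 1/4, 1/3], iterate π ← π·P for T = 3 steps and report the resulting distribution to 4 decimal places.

t=0: π = [0.0833, 0.2500, 0.0833, 0.2500, 0.3333]
t=1: π = [0.2222, 0.2083, 0.1597, 0.2153, 0.1944]
t=2: π = [0.2043, 0.2616, 0.1331, 0.2101, 0.1910]
t=3: π = [0.2044, 0.2553, 0.1370, 0.2111, 0.1922]

π = [0.2044, 0.2553, 0.1370, 0.2111, 0.1922]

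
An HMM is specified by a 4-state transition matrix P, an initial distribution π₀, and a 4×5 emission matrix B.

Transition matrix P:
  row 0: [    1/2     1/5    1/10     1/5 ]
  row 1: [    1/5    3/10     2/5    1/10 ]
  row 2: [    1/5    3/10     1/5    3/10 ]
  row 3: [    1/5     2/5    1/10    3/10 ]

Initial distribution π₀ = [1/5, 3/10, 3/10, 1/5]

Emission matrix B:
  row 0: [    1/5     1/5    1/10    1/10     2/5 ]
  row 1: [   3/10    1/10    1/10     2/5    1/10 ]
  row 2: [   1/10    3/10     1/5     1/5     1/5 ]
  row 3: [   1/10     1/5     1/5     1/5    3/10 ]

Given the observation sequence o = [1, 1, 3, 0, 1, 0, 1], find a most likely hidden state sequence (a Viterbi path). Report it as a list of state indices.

t=0: δ = [4.000e-02, 3.000e-02, 9.000e-02, 4.000e-02]  (obs o_0=1)
t=1: δ = [4.000e-03, 2.700e-03, 5.400e-03, 5.400e-03]  ψ = [0, 2, 2, 2]  (obs o_1=1)
t=2: δ = [2.000e-04, 8.640e-04, 2.160e-04, 3.240e-04]  ψ = [0, 3, 1, 2]  (obs o_2=3)
t=3: δ = [3.456e-05, 7.776e-05, 3.456e-05, 9.720e-06]  ψ = [1, 1, 1, 3]  (obs o_3=0)
t=4: δ = [3.456e-06, 2.333e-06, 9.331e-06, 2.074e-06]  ψ = [0, 1, 1, 2]  (obs o_4=1)
t=5: δ = [3.732e-07, 8.398e-07, 1.866e-07, 2.799e-07]  ψ = [2, 2, 2, 2]  (obs o_5=0)
t=6: δ = [3.732e-08, 2.519e-08, 1.008e-07, 1.680e-08]  ψ = [0, 1, 1, 1]  (obs o_6=1)
backtrack: best end state = 2; path = [2, 3, 1, 1, 2, 1, 2]

path = [2, 3, 1, 1, 2, 1, 2]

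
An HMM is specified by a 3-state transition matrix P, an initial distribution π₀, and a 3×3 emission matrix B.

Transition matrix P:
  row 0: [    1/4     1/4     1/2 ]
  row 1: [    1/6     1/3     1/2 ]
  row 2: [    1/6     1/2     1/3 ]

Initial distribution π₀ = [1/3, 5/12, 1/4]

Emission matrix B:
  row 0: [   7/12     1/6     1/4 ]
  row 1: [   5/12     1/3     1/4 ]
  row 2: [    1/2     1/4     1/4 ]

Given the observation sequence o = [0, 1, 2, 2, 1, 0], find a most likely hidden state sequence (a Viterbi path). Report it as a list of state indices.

t=0: δ = [1.944e-01, 1.736e-01, 1.250e-01]  (obs o_0=0)
t=1: δ = [8.102e-03, 2.083e-02, 2.431e-02]  ψ = [0, 2, 0]  (obs o_1=1)
t=2: δ = [1.013e-03, 3.038e-03, 2.604e-03]  ψ = [2, 2, 1]  (obs o_2=2)
t=3: δ = [1.266e-04, 3.255e-04, 3.798e-04]  ψ = [1, 2, 1]  (obs o_3=2)
t=4: δ = [1.055e-05, 6.330e-05, 4.069e-05]  ψ = [2, 2, 1]  (obs o_4=1)
t=5: δ = [6.154e-06, 8.791e-06, 1.582e-05]  ψ = [1, 1, 1]  (obs o_5=0)
backtrack: best end state = 2; path = [0, 2, 1, 2, 1, 2]

path = [0, 2, 1, 2, 1, 2]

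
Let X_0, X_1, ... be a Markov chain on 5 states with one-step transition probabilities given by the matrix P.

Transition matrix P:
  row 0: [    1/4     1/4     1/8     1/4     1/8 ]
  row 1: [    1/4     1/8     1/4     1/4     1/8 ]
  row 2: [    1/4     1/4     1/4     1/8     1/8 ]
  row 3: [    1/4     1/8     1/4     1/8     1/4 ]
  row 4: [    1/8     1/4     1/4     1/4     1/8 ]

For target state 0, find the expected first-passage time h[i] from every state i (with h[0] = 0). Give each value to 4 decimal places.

h = [0.0000, 4.3227, 4.3152, 4.3827, 4.8630]

First-step conditioning: h[0] = 0; for i ≠ 0, h[i] = 1 + Σ_k P[i][k]·h[k].
  h[1] = 1 + 1/8·h[1] + 1/4·h[2] + 1/4·h[3] + 1/8·h[4]
  h[2] = 1 + 1/4·h[1] + 1/4·h[2] + 1/8·h[3] + 1/8·h[4]
  h[3] = 1 + 1/8·h[1] + 1/4·h[2] + 1/8·h[3] + 1/4·h[4]
  h[4] = 1 + 1/4·h[1] + 1/4·h[2] + 1/4·h[3] + 1/8·h[4]
Solving the 4×4 linear system over states ≠ 0 gives exactly h = [0, 2304/533, 2300/533, 2336/533, 2592/533] (h[0] = 0 is the target).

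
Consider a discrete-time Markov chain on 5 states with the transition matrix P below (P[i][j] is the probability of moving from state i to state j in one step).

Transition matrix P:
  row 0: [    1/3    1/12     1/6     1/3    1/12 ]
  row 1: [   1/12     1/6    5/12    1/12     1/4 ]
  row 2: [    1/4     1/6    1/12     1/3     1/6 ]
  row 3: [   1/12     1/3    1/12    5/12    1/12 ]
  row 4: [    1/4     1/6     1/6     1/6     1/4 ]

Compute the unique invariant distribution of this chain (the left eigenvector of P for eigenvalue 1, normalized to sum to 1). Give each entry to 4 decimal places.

π = [0.1856, 0.1980, 0.1779, 0.2810, 0.1574]

Balance equations π_j = Σ_i π_i·P[i][j]:
  π_0 = 1/3·π_0 + 1/12·π_1 + 1/4·π_2 + 1/12·π_3 + 1/4·π_4
  π_1 = 1/12·π_0 + 1/6·π_1 + 1/6·π_2 + 1/3·π_3 + 1/6·π_4
  π_2 = 1/6·π_0 + 5/12·π_1 + 1/12·π_2 + 1/12·π_3 + 1/6·π_4
  π_3 = 1/3·π_0 + 1/12·π_1 + 1/3·π_2 + 5/12·π_3 + 1/6·π_4
  normalize: π_0 + π_1 + π_2 + π_3 + π_4 = 1
Solving the linear system gives exactly π = [31/167, 463/2338, 208/1169, 657/2338, 184/1169].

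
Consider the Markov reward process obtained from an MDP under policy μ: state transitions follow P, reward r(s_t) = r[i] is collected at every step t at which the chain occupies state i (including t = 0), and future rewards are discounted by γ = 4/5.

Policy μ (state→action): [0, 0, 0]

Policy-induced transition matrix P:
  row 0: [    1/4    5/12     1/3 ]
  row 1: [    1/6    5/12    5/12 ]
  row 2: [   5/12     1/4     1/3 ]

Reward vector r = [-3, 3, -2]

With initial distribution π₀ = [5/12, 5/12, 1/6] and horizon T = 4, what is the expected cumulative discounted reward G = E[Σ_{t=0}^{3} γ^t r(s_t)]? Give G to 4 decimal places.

G = -1.1511

t=0: π = [0.4167, 0.4167, 0.1667], E[r] = -0.3333, γ^t·E[r] = -0.333333, running G = -0.333333
t=1: π = [0.2431, 0.3889, 0.3681], E[r] = -0.2986, γ^t·E[r] = -0.238889, running G = -0.572222
t=2: π = [0.2789, 0.3553, 0.3657], E[r] = -0.5023, γ^t·E[r] = -0.321481, running G = -0.893704
t=3: π = [0.2813, 0.3557, 0.3629], E[r] = -0.5028, γ^t·E[r] = -0.257432, running G = -1.151136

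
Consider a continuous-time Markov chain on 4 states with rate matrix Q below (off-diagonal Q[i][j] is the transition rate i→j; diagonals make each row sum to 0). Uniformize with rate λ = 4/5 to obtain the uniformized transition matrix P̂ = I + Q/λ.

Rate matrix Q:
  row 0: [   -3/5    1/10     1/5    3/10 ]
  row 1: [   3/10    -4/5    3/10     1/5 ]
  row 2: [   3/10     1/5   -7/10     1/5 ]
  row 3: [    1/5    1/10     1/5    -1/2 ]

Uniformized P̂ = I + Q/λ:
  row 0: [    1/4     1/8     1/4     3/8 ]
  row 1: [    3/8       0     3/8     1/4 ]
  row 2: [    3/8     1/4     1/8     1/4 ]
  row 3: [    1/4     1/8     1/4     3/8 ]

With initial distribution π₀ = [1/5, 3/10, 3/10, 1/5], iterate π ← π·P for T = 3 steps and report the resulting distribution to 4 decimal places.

π = [0.2969, 0.1367, 0.2383, 0.3281]

t=0: π = [0.2000, 0.3000, 0.3000, 0.2000]
t=1: π = [0.3250, 0.1250, 0.2500, 0.3000]
t=2: π = [0.2969, 0.1406, 0.2344, 0.3281]
t=3: π = [0.2969, 0.1367, 0.2383, 0.3281]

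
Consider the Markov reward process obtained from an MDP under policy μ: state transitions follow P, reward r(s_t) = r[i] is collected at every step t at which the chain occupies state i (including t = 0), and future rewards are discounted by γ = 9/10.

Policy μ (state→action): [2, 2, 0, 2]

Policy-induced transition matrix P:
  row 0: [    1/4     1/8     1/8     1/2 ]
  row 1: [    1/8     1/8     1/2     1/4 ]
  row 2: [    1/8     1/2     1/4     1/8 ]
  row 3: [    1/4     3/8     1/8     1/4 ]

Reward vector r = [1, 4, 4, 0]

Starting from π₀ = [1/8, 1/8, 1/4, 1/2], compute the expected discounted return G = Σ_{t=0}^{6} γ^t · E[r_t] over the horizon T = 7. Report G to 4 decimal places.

t=0: π = [0.1250, 0.1250, 0.2500, 0.5000], E[r] = 1.6250, γ^t·E[r] = 1.625000, running G = 1.625000
t=1: π = [0.2031, 0.3438, 0.2031, 0.2500], E[r] = 2.3906, γ^t·E[r] = 2.151563, running G = 3.776563
t=2: π = [0.1816, 0.2637, 0.2793, 0.2754], E[r] = 2.3535, γ^t·E[r] = 1.906348, running G = 5.682910
t=3: π = [0.1821, 0.2986, 0.2588, 0.2605], E[r] = 2.4116, γ^t·E[r] = 1.758072, running G = 7.440982
t=4: π = [0.1803, 0.2872, 0.2693, 0.2632], E[r] = 2.4063, γ^t·E[r] = 1.578761, running G = 9.019743
t=5: π = [0.1804, 0.2918, 0.2664, 0.2614], E[r] = 2.4130, γ^t·E[r] = 1.424860, running G = 10.444603
t=6: π = [0.1802, 0.2902, 0.2677, 0.2618], E[r] = 2.4120, γ^t·E[r] = 1.281858, running G = 11.726461

G = 11.7265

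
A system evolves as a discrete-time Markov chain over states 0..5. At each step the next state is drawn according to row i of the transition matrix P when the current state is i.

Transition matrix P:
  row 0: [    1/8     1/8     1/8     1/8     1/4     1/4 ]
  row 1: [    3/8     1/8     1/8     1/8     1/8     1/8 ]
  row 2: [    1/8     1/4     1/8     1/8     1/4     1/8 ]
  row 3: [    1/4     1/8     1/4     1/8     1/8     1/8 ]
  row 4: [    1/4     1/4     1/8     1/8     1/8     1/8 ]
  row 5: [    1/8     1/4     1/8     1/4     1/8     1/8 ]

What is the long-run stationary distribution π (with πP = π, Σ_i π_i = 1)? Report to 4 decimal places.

Balance equations π_j = Σ_i π_i·P[i][j]:
  π_0 = 1/8·π_0 + 3/8·π_1 + 1/8·π_2 + 1/4·π_3 + 1/4·π_4 + 1/8·π_5
  π_1 = 1/8·π_0 + 1/8·π_1 + 1/4·π_2 + 1/8·π_3 + 1/4·π_4 + 1/4·π_5
  π_2 = 1/8·π_0 + 1/8·π_1 + 1/8·π_2 + 1/4·π_3 + 1/8·π_4 + 1/8·π_5
  π_3 = 1/8·π_0 + 1/8·π_1 + 1/8·π_2 + 1/8·π_3 + 1/8·π_4 + 1/4·π_5
  π_4 = 1/4·π_0 + 1/8·π_1 + 1/4·π_2 + 1/8·π_3 + 1/8·π_4 + 1/8·π_5
  normalize: π_0 + π_1 + π_2 + π_3 + π_4 + π_5 = 1
Solving the linear system gives exactly π = [8935/42577, 7788/42577, 6088/42577, 6127/42577, 7200/42577, 6439/42577].

π = [0.2099, 0.1829, 0.1430, 0.1439, 0.1691, 0.1512]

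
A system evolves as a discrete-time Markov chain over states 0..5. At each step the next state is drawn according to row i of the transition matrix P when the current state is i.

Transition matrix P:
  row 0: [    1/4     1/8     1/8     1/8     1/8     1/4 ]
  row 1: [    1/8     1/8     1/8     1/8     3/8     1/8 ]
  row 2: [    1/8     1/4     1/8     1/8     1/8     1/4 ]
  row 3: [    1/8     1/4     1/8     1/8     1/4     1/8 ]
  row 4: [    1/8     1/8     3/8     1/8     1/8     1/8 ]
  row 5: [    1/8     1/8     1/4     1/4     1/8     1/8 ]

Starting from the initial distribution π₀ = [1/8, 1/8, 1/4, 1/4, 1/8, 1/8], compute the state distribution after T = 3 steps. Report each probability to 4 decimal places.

π = [0.1428, 0.1675, 0.1929, 0.1455, 0.1843, 0.1670]

t=0: π = [0.1250, 0.1250, 0.2500, 0.2500, 0.1250, 0.1250]
t=1: π = [0.1406, 0.1875, 0.1719, 0.1406, 0.1875, 0.1719]
t=2: π = [0.1426, 0.1641, 0.1934, 0.1465, 0.1895, 0.1641]
t=3: π = [0.1428, 0.1675, 0.1929, 0.1455, 0.1843, 0.1670]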